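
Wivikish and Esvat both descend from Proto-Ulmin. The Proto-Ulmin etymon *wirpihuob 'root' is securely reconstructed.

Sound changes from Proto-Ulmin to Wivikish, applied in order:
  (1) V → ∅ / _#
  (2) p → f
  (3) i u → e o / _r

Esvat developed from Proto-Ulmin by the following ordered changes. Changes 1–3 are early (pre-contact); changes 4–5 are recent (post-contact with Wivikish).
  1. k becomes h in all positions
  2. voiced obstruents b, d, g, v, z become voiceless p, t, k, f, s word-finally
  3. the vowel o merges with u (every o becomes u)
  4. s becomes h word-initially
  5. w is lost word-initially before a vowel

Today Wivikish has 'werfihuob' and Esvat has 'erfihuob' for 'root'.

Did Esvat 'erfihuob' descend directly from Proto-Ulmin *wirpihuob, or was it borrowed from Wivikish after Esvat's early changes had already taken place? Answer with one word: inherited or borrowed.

If inherited, *wirpihuob would pass through all of Esvat's changes:
Esvat: *wirpihuob > wirpihuop > wirpihuup > irpihuup  (by final devoicing, vowel merger, glide loss)
If borrowed from Wivikish 'werfihuob' after the early changes, it would undergo only the recent ones:
  rule 4 (debuccalisation): no change (werfihuob)
  rule 5 (glide loss): werfihuob → erfihuob
  ⇒ as a loan: erfihuob
Esvat 'erfihuob' matches the loan outcome 'erfihuob', not the inherited 'irpihuup' — it skipped the early Esvat changes, so it was borrowed from Wivikish.

borrowed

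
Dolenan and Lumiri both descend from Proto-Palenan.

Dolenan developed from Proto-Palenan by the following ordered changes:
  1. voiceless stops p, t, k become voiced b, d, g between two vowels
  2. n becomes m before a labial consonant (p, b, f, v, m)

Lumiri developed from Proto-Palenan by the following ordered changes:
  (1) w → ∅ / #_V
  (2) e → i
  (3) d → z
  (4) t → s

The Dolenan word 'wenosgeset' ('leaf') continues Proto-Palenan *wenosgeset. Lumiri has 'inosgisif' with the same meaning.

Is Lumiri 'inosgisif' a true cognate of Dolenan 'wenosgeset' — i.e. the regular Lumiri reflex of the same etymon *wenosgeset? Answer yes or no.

no

Derive the expected Lumiri reflex of *wenosgeset:
Lumiri: *wenosgeset
  wenosgeset → enosgeset   [glide loss]
  enosgeset → inosgisit   [vowel merger]
  inosgisit (rule 3 does not apply)
  inosgisit → inosgisis   [unconditioned shift]
  giving Lumiri inosgisis.
The regular Lumiri reflex would be 'inosgisis', but the attested form is 'inosgisif'. The correspondence is irregular, so they are not cognates (the Lumiri form has a different source).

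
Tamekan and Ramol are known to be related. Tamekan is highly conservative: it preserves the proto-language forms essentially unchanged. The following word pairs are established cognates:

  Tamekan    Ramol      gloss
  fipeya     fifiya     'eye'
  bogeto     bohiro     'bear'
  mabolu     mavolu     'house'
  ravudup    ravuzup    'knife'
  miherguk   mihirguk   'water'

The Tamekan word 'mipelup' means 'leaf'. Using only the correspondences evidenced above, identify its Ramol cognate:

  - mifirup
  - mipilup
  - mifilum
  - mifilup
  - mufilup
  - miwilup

mifilup

fipeya ~ fifiya — Tamekan p corresponds to Ramol f between vowels (before a front vowel).
fipeya ~ fifiya, bogeto ~ bohiro — Tamekan e corresponds to Ramol i after a consonant, before a consonant other than r, m, n, p, b, f, v.
Applying these to Tamekan 'mipelup':
  mipelup → mifelup   (p→f between vowels (before a front vowel))
  mifelup → mifilup   (e→i after a consonant, before a consonant other than r, m, n, p, b, f, v)
So the Ramol cognate is 'mifilup'.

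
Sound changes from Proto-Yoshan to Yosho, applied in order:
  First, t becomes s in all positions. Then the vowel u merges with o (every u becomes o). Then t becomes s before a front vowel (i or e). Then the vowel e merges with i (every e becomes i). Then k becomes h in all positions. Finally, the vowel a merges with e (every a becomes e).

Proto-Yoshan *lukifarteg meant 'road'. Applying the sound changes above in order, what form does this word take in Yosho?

lohifersig

Yosho: *lukifarteg
  lukifarteg → lukifarseg   [unconditioned shift]
  lukifarseg → lokifarseg   [vowel merger]
  lokifarseg (rule 3 does not apply)
  lokifarseg → lokifarsig   [vowel merger]
  lokifarsig → lohifarsig   [unconditioned shift]
  lohifarsig → lohifersig   [vowel merger]
  giving Yosho lohifersig.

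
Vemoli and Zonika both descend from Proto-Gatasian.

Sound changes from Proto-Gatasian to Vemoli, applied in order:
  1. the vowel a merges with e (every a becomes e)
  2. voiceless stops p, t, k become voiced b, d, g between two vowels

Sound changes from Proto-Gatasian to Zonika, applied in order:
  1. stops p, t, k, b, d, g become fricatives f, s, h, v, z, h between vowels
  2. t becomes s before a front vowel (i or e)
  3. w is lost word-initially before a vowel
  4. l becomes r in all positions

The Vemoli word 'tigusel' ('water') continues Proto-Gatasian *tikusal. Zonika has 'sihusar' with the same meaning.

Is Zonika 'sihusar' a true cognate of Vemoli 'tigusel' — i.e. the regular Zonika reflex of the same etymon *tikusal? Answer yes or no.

Derive the expected Zonika reflex of *tikusal:
Zonika: start from *tikusal.
  rule 1 (intervocalic lenition): tikusal → tihusal
  rule 2 (palatalisation): tihusal → sihusal
  rule 3: no change — sihusal
  rule 4 (unconditioned shift): sihusal → sihusar
  ⇒ Zonika sihusar
Zonika 'sihusar' matches the regular reflex exactly, so the pair is cognate.

yes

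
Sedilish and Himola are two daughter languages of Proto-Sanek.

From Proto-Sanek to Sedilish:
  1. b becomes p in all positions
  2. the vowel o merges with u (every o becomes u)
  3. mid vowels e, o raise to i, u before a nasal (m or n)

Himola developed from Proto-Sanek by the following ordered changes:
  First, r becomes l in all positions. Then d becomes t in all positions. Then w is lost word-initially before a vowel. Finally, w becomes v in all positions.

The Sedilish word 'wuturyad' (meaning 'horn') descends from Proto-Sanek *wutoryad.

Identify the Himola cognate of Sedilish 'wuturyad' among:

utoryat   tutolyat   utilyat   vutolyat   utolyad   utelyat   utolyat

utolyat

Himola: *wutoryad > wutolyad > wutolyat > utolyat  (by unconditioned shift, unconditioned shift, glide loss)
Among the options, 'utolyat' alone shows every Himola change applied in order.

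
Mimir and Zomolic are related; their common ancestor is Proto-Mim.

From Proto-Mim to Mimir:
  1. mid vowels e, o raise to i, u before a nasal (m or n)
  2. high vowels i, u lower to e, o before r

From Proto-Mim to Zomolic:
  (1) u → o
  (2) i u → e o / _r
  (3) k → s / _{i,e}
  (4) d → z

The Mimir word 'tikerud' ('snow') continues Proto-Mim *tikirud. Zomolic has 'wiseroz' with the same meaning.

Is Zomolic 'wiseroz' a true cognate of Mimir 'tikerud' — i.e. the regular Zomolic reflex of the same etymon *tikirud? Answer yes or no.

no

Derive the expected Zomolic reflex of *tikirud:
Zomolic: *tikirud > tikirod > tikerod > tiserod > tiseroz  (by vowel merger, pre-rhotic lowering, palatalisation, unconditioned shift)
The regular Zomolic reflex would be 'tiseroz', but the attested form is 'wiseroz'. The correspondence is irregular, so they are not cognates (the Zomolic form has a different source).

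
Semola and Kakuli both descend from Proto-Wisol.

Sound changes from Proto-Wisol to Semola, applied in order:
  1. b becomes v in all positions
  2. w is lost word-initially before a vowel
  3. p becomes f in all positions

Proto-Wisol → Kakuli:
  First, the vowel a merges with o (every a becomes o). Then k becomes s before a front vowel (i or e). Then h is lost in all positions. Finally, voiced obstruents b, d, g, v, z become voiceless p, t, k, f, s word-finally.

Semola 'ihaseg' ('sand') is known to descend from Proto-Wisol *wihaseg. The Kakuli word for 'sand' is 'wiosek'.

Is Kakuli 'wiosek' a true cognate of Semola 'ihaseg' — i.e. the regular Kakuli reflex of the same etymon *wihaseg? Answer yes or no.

yes

Derive the expected Kakuli reflex of *wihaseg:
Kakuli: start from *wihaseg.
  rule 1 (vowel merger): wihaseg → wihoseg
  rule 2: no change — wihoseg
  rule 3 (h-loss): wihoseg → wioseg
  rule 4 (final devoicing): wioseg → wiosek
  ⇒ Kakuli wiosek
Kakuli 'wiosek' matches the regular reflex exactly, so the pair is cognate.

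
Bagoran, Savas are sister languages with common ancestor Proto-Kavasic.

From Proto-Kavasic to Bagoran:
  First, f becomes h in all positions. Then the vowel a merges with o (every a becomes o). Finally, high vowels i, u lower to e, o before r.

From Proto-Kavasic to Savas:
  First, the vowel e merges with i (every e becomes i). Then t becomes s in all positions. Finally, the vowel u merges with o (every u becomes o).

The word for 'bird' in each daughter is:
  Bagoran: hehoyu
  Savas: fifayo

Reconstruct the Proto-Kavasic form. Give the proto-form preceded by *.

*fefayu

Position 2: Bagoran has e, Savas has i. Taking the neighbouring segments as reconstructed: Bagoran e can only go back to *e; Savas i could go back to *e or *i — the one source consistent with every daughter is *e.
Position 4: Bagoran has o, Savas has a. Savas preserves a here (none of its changes turn any other segment into a), so the proto-segment is *a.
Position 3: Bagoran has h, Savas has f. Savas preserves f here (none of its changes turn any other segment into f), so the proto-segment is *f.
Verify the candidate proto-form against each daughter:
Bagoran: *fefayu > hehayu > hehoyu  (by unconditioned shift, vowel merger)
Savas: *fefayu
  fefayu → fifayu   [vowel merger]
  fifayu (rule 2 does not apply)
  fifayu → fifayo   [vowel merger]
  giving Savas fifayo.
No other proto-form is consistent with every reflex, so the reconstruction is *fefayu.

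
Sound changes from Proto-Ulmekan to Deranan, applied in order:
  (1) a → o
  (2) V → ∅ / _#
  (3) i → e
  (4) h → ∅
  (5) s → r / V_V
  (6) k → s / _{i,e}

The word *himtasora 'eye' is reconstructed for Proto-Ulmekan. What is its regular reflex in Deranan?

emtoror

Deranan: *himtasora
  himtasora → himtosoro   [vowel merger]
  himtosoro → himtosor   [apocope]
  himtosor → hemtosor   [vowel merger]
  hemtosor → emtosor   [h-loss]
  emtosor → emtoror   [rhotacism]
  emtoror (rule 6 does not apply)
  giving Deranan emtoror.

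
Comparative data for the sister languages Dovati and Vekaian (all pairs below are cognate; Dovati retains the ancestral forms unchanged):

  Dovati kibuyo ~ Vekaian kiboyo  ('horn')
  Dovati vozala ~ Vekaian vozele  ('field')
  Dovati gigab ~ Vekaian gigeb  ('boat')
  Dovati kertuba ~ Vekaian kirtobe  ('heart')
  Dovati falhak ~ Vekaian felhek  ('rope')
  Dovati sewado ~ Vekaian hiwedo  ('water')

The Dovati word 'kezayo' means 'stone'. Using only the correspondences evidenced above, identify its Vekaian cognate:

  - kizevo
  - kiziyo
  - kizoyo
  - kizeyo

kizeyo

sewado ~ hiwedo — Dovati e corresponds to Vekaian i after a consonant, before a consonant other than r, m, n, p, b, f, v.
vozala ~ vozele, falhak ~ felhek — Dovati a corresponds to Vekaian e after a consonant, before a consonant other than r, m, n, p, b, f, v.
Applying these to Dovati 'kezayo':
  kezayo → kizayo   (e→i after a consonant, before a consonant other than r, m, n, p, b, f, v)
  kizayo → kizeyo   (a→e after a consonant, before a consonant other than r, m, n, p, b, f, v)
So the Vekaian cognate is 'kizeyo'.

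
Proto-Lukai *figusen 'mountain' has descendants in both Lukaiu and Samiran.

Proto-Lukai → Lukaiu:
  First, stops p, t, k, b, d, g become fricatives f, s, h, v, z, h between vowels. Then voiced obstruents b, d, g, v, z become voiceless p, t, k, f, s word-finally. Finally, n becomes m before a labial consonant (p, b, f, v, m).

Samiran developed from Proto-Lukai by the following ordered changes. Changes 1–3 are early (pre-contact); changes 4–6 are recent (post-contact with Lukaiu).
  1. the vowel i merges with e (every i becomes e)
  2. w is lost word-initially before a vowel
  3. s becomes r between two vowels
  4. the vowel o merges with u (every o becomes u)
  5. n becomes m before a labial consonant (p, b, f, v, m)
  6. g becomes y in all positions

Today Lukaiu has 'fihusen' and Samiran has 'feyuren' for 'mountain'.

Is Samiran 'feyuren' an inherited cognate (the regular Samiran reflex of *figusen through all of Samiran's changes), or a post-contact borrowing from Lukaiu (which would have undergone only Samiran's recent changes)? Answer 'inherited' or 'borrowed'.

inherited

If inherited, *figusen would pass through all of Samiran's changes:
Samiran: *figusen
  figusen → fegusen   [vowel merger]
  fegusen (rule 2 does not apply)
  fegusen → feguren   [rhotacism]
  feguren (rule 4 does not apply)
  feguren (rule 5 does not apply)
  feguren → feyuren   [unconditioned shift]
  giving Samiran feyuren.
If borrowed from Lukaiu 'fihusen' after the early changes, it would undergo only the recent ones:
  rule 4 (vowel merger): no change (fihusen)
  rule 5 (nasal place assimilation): no change (fihusen)
  rule 6 (unconditioned shift): no change (fihusen)
  ⇒ as a loan: fihusen
Samiran 'feyuren' matches the inherited outcome exactly, so it is an inherited cognate, not a loan.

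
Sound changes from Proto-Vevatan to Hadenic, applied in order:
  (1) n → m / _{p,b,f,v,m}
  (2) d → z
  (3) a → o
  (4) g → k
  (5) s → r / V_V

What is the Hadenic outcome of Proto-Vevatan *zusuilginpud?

zuruilkimpuz

Hadenic: *zusuilginpud > zusuilgimpud > zusuilgimpuz > zusuilkimpuz > zuruilkimpuz  (by nasal place assimilation, unconditioned shift, unconditioned shift, rhotacism)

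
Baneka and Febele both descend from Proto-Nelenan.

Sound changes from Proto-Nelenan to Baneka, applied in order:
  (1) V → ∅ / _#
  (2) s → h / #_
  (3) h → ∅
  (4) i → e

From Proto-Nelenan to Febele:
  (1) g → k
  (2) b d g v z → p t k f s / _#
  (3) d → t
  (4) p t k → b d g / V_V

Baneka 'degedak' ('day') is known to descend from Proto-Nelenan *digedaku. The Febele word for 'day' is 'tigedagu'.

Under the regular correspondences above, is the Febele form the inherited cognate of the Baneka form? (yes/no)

Derive the expected Febele reflex of *digedaku:
Febele: *digedaku > dikedaku > tiketaku > tigedagu  (by unconditioned shift, unconditioned shift, intervocalic voicing)
Febele 'tigedagu' matches the regular reflex exactly, so the pair is cognate.

yes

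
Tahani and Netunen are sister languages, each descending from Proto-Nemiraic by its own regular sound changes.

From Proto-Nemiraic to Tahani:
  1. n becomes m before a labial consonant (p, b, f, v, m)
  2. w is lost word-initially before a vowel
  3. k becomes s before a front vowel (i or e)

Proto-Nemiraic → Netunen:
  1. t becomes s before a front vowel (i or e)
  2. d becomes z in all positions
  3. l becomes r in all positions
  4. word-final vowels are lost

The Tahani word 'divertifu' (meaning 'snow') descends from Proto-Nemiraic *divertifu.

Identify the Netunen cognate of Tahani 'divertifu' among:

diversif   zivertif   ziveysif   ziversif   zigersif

ziversif

Netunen: *divertifu
  divertifu → diversifu   [palatalisation]
  diversifu → ziversifu   [unconditioned shift]
  ziversifu (rule 3 does not apply)
  ziversifu → ziversif   [apocope]
  giving Netunen ziversif.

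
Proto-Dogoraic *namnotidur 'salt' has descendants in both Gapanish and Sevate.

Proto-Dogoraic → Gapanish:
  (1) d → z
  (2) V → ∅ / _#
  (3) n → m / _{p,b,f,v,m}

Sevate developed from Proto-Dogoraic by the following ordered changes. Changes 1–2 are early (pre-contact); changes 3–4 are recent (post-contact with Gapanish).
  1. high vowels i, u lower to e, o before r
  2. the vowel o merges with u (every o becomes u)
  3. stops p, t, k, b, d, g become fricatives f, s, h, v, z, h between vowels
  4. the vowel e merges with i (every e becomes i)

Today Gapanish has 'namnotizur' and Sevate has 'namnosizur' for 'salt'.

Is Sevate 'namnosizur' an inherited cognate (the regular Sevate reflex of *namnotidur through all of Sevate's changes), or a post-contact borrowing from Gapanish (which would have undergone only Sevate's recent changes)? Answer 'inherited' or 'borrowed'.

borrowed

If inherited, *namnotidur would pass through all of Sevate's changes:
Sevate: *namnotidur
  namnotidur → namnotidor   [pre-rhotic lowering]
  namnotidor → namnutidur   [vowel merger]
  namnutidur → namnusizur   [intervocalic lenition]
  namnusizur (rule 4 does not apply)
  giving Sevate namnusizur.
If borrowed from Gapanish 'namnotizur' after the early changes, it would undergo only the recent ones:
  rule 3 (intervocalic lenition): namnotizur → namnosizur
  rule 4 (vowel merger): no change (namnosizur)
  ⇒ as a loan: namnosizur
Sevate 'namnosizur' matches the loan outcome 'namnosizur', not the inherited 'namnusizur' — it skipped the early Sevate changes, so it was borrowed from Gapanish.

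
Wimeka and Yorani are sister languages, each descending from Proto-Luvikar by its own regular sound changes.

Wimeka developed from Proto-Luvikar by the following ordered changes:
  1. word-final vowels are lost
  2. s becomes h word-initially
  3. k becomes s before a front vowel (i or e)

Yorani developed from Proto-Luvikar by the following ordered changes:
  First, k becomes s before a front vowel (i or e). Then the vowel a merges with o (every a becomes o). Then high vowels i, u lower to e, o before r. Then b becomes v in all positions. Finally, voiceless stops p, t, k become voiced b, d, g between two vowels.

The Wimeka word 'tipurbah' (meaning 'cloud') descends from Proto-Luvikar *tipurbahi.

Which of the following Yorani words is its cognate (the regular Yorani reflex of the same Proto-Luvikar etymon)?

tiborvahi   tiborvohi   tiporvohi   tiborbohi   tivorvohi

tiborvohi

Yorani: start from *tipurbahi.
  rule 1: no change — tipurbahi
  rule 2 (vowel merger): tipurbahi → tipurbohi
  rule 3 (pre-rhotic lowering): tipurbohi → tiporbohi
  rule 4 (unconditioned shift): tiporbohi → tiporvohi
  rule 5 (intervocalic voicing): tiporvohi → tiborvohi
  ⇒ Yorani tiborvohi
The other candidates each miss or misapply at least one Yorani change.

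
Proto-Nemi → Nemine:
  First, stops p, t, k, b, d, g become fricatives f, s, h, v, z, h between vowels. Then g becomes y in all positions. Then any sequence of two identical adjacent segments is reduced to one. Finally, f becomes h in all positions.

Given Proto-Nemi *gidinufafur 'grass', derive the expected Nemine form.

yizinuhahur

Nemine: *gidinufafur > gizinufafur > yizinufafur > yizinuhahur  (by intervocalic lenition, unconditioned shift, unconditioned shift)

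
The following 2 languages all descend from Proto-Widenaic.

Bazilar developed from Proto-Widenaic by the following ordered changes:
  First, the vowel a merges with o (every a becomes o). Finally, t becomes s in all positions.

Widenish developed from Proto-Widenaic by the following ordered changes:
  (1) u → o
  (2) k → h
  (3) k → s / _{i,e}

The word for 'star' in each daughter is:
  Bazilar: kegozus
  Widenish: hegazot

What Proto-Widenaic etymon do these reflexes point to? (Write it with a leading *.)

Position 4: Bazilar has o, Widenish has a. Widenish preserves a here (none of its changes turn any other segment into a), so the proto-segment is *a.
Position 7: Bazilar has s, Widenish has t. Widenish preserves t here (none of its changes turn any other segment into t), so the proto-segment is *t.
Continuing position by position gives *kegazut; check it forward:
Bazilar: *kegazut
  kegazut → kegozut   [vowel merger]
  kegozut → kegozus   [unconditioned shift]
  giving Bazilar kegozus.
Widenish: start from *kegazut.
  rule 1 (vowel merger): kegazut → kegazot
  rule 2 (unconditioned shift): kegazot → hegazot
  rule 3: no change — hegazot
  ⇒ Widenish hegazot
*kegazut is the unique common source.

*kegazut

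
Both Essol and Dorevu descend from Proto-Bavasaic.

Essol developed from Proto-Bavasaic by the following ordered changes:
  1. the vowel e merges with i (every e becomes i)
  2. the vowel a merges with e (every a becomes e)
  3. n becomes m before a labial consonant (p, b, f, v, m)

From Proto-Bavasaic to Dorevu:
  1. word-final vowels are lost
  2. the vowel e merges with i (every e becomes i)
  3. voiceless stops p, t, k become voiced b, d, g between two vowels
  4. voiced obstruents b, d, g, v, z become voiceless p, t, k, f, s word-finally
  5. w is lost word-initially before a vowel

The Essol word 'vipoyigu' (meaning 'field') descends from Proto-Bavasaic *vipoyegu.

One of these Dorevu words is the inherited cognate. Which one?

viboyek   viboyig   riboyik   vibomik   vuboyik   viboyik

Dorevu: *vipoyegu
  vipoyegu → vipoyeg   [apocope]
  vipoyeg → vipoyig   [vowel merger]
  vipoyig → viboyig   [intervocalic voicing]
  viboyig → viboyik   [final devoicing]
  viboyik (rule 5 does not apply)
  giving Dorevu viboyik.
The other candidates each miss or misapply at least one Dorevu change.

viboyik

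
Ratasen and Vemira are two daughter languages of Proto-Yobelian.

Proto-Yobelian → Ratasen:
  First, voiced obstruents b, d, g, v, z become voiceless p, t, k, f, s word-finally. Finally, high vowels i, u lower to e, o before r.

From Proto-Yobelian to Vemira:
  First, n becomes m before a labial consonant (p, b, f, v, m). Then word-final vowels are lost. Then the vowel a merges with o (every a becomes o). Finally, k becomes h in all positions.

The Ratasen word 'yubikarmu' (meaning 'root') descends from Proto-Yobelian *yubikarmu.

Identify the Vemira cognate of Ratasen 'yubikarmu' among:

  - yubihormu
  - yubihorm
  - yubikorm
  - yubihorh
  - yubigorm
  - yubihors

Vemira: start from *yubikarmu.
  rule 1: no change — yubikarmu
  rule 2 (apocope): yubikarmu → yubikarm
  rule 3 (vowel merger): yubikarm → yubikorm
  rule 4 (unconditioned shift): yubikorm → yubihorm
  ⇒ Vemira yubihorm
Only 'yubihorm' matches the regular Vemira development of *yubikarmu.

yubihorm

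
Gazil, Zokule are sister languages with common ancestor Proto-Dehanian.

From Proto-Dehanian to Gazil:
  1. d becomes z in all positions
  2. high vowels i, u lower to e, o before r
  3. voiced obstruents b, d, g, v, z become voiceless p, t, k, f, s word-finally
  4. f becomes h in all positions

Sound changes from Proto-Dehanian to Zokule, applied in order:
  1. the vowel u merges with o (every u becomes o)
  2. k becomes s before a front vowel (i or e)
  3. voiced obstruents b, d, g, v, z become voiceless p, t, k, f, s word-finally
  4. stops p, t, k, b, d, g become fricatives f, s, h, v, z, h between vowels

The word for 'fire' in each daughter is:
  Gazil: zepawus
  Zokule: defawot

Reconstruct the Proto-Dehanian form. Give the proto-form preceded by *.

*depawud

Position 7: Gazil has s, Zokule has t. Taking the neighbouring segments as reconstructed: Gazil s could go back to *d or *s or *z; Zokule t could go back to *t or *d — the one source consistent with every daughter is *d.
Position 3: Gazil has p, Zokule has f. Taking the neighbouring segments as reconstructed: Gazil p can only go back to *p; Zokule f could go back to *p or *f — the one source consistent with every daughter is *p.
This points to *depawud. Verify forward in each daughter:
Gazil: *depawud > zepawuz > zepawus  (by unconditioned shift, final devoicing)
Zokule: *depawud
  depawud → depawod   [vowel merger]
  depawod (rule 2 does not apply)
  depawod → depawot   [final devoicing]
  depawot → defawot   [intervocalic lenition]
  giving Zokule defawot.
Only *depawud yields all of Gazil zepawus, Zokule defawot.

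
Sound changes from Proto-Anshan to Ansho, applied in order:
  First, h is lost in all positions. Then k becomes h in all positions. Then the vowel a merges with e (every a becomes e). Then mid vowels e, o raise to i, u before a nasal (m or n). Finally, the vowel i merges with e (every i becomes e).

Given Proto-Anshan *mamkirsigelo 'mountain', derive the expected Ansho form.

memhersegelo

Ansho: *mamkirsigelo > mamhirsigelo > memhirsigelo > mimhirsigelo > memhersegelo  (by unconditioned shift, vowel merger, pre-nasal raising, vowel merger)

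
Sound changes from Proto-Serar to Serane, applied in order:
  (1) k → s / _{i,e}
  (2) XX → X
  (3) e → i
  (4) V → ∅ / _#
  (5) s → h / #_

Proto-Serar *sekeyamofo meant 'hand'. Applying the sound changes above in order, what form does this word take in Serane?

Serane: *sekeyamofo
  sekeyamofo → seseyamofo   [palatalisation]
  seseyamofo (rule 2 does not apply)
  seseyamofo → sisiyamofo   [vowel merger]
  sisiyamofo → sisiyamof   [apocope]
  sisiyamof → hisiyamof   [debuccalisation]
  giving Serane hisiyamof.

hisiyamof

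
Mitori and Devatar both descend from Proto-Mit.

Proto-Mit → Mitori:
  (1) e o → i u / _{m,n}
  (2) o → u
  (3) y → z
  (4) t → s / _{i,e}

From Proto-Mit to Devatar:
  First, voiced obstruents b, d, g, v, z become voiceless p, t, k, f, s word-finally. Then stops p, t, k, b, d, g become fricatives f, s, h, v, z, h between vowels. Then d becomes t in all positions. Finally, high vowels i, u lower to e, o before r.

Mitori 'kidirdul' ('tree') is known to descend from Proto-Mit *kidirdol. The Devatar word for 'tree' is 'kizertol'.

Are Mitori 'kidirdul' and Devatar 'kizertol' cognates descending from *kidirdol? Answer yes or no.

yes

Derive the expected Devatar reflex of *kidirdol:
Devatar: *kidirdol > kizirdol > kizirtol > kizertol  (by intervocalic lenition, unconditioned shift, pre-rhotic lowering)
Devatar 'kizertol' matches the regular reflex exactly, so the pair is cognate.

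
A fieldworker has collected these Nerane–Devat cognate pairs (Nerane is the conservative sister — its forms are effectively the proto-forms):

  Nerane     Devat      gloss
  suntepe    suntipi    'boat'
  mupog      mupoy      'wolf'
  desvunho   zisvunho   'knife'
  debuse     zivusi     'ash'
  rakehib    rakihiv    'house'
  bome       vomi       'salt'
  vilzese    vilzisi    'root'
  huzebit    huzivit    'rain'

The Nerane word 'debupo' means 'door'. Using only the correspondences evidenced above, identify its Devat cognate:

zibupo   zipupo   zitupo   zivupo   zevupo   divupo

zivupo

desvunho ~ zisvunho, debuse ~ zivusi — Nerane d corresponds to Devat z word-initially before a front vowel.
debuse ~ zivusi, huzebit ~ huzivit — Nerane e corresponds to Devat i after a consonant, before a labial obstruent.
debuse ~ zivusi — Nerane b corresponds to Devat v between vowels (before a back vowel).
Applying these to Nerane 'debupo':
  debupo → zebupo   (d→z word-initially before a front vowel)
  zebupo → zibupo   (e→i after a consonant, before a labial obstruent)
  zibupo → zivupo   (b→v between vowels (before a back vowel))
So the Devat cognate is 'zivupo'.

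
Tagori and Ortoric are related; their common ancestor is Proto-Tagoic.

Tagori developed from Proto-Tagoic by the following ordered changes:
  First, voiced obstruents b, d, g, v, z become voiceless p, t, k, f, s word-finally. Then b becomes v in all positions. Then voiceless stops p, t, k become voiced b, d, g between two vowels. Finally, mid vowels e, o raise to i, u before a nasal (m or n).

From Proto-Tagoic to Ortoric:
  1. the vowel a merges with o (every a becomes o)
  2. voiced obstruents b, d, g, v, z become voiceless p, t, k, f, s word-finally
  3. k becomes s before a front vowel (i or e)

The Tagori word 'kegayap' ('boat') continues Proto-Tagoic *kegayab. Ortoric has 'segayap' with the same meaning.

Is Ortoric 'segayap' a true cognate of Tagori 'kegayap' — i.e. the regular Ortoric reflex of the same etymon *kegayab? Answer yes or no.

no

Derive the expected Ortoric reflex of *kegayab:
Ortoric: *kegayab
  kegayab → kegoyob   [vowel merger]
  kegoyob → kegoyop   [final devoicing]
  kegoyop → segoyop   [palatalisation]
  giving Ortoric segoyop.
The regular Ortoric reflex would be 'segoyop', but the attested form is 'segayap'. The correspondence is irregular, so they are not cognates (the Ortoric form has a different source).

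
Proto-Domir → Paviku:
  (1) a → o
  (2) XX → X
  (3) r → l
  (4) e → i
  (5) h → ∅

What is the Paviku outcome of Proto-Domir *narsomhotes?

Paviku: start from *narsomhotes.
  rule 1 (vowel merger): narsomhotes → norsomhotes
  rule 2: no change — norsomhotes
  rule 3 (unconditioned shift): norsomhotes → nolsomhotes
  rule 4 (vowel merger): nolsomhotes → nolsomhotis
  rule 5 (h-loss): nolsomhotis → nolsomotis
  ⇒ Paviku nolsomotis

nolsomotis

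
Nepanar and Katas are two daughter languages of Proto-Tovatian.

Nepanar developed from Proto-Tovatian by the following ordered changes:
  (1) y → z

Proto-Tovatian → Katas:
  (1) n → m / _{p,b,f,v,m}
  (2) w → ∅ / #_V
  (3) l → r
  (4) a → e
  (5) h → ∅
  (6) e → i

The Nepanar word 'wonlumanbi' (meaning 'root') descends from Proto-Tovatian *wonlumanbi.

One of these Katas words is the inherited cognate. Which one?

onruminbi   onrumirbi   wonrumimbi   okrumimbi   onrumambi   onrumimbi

Katas: start from *wonlumanbi.
  rule 1 (nasal place assimilation): wonlumanbi → wonlumambi
  rule 2 (glide loss): wonlumambi → onlumambi
  rule 3 (unconditioned shift): onlumambi → onrumambi
  rule 4 (vowel merger): onrumambi → onrumembi
  rule 5: no change — onrumembi
  rule 6 (vowel merger): onrumembi → onrumimbi
  ⇒ Katas onrumimbi
Only 'onrumimbi' matches the regular Katas development of *wonlumanbi.

onrumimbi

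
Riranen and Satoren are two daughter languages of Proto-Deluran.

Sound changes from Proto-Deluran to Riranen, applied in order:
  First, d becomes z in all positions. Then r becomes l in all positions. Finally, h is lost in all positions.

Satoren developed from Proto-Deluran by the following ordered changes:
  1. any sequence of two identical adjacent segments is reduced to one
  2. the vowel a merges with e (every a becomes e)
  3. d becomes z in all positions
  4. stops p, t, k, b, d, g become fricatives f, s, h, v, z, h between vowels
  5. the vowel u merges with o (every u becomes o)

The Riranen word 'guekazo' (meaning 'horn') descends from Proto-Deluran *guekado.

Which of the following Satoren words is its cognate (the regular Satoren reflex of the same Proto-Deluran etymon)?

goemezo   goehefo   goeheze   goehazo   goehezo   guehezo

Satoren: *guekado
  guekado (rule 1 does not apply)
  guekado → guekedo   [vowel merger]
  guekedo → guekezo   [unconditioned shift]
  guekezo → guehezo   [intervocalic lenition]
  guehezo → goehezo   [vowel merger]
  giving Satoren goehezo.
Among the options, 'goehezo' alone shows every Satoren change applied in order.

goehezo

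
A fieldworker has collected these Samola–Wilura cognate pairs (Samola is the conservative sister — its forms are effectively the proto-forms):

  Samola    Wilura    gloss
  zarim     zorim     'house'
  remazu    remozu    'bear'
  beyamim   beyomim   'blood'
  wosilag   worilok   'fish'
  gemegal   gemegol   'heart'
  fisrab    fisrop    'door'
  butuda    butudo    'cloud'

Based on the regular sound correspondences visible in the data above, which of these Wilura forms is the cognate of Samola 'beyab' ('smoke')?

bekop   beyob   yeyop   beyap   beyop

fisrab ~ fisrop — Samola a corresponds to Wilura o after a consonant, before a labial obstruent.
fisrab ~ fisrop — Samola b corresponds to Wilura p word-finally.
Applying these to Samola 'beyab':
  beyab → beyob   (a→o after a consonant, before a labial obstruent)
  beyob → beyop   (b→p word-finally)
So the Wilura cognate is 'beyop'.

beyop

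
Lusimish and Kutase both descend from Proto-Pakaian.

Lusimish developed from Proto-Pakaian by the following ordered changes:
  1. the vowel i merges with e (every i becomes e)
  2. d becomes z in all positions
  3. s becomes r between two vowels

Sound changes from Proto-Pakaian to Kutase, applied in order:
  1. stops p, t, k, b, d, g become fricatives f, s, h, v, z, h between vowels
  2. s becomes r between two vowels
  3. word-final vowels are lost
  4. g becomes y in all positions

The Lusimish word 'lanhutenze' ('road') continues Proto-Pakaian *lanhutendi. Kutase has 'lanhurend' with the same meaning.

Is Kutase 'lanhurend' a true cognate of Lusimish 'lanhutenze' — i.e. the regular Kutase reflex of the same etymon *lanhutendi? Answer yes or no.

Derive the expected Kutase reflex of *lanhutendi:
Kutase: start from *lanhutendi.
  rule 1 (intervocalic lenition): lanhutendi → lanhusendi
  rule 2 (rhotacism): lanhusendi → lanhurendi
  rule 3 (apocope): lanhurendi → lanhurend
  rule 4: no change — lanhurend
  ⇒ Kutase lanhurend
Kutase 'lanhurend' matches the regular reflex exactly, so the pair is cognate.

yes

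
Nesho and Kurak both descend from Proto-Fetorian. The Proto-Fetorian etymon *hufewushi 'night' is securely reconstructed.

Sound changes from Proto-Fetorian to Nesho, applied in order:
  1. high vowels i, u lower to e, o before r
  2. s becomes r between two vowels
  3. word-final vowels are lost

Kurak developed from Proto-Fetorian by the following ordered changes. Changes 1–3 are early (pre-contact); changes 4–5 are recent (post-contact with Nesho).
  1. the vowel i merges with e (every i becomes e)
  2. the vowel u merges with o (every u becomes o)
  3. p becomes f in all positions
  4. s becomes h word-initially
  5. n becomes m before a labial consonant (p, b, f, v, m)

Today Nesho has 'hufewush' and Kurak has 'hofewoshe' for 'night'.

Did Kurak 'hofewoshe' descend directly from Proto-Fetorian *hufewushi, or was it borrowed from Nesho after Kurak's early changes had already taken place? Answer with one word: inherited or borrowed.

If inherited, *hufewushi would pass through all of Kurak's changes:
Kurak: *hufewushi > hufewushe > hofewoshe  (by vowel merger, vowel merger)
If borrowed from Nesho 'hufewush' after the early changes, it would undergo only the recent ones:
  rule 4 (debuccalisation): no change (hufewush)
  rule 5 (nasal place assimilation): no change (hufewush)
  ⇒ as a loan: hufewush
Kurak 'hofewoshe' matches the inherited outcome exactly, so it is an inherited cognate, not a loan.

inherited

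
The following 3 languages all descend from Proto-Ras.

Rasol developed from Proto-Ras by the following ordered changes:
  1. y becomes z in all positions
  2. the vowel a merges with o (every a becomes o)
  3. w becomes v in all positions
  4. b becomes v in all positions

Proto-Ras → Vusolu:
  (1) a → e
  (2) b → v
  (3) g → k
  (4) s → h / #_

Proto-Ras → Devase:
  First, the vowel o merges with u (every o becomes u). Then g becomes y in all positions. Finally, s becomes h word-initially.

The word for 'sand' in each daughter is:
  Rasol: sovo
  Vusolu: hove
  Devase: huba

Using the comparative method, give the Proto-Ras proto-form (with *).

Position 2: Rasol has o, Vusolu has o, Devase has u. Vusolu preserves o here (none of its changes turn any other segment into o), so the proto-segment is *o.
Position 3: Rasol has v, Vusolu has v, Devase has b. Devase preserves b here (none of its changes turn any other segment into b), so the proto-segment is *b.
Continuing position by position gives *soba; check it forward:
Rasol: *soba > sobo > sovo  (by vowel merger, unconditioned shift)
Vusolu: *soba > sobe > sove > hove  (by vowel merger, unconditioned shift, debuccalisation)
Devase: *soba > suba > huba  (by vowel merger, debuccalisation)
No other proto-form is consistent with every reflex, so the reconstruction is *soba.

*soba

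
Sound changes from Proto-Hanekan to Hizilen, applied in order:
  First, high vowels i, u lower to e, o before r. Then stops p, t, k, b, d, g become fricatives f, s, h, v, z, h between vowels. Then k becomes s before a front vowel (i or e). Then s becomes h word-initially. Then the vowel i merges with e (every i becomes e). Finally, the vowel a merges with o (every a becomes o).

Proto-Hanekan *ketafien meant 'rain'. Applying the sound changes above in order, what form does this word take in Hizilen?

hesofeen

Hizilen: *ketafien > kesafien > sesafien > hesafien > hesafeen > hesofeen  (by intervocalic lenition, palatalisation, debuccalisation, vowel merger, vowel merger)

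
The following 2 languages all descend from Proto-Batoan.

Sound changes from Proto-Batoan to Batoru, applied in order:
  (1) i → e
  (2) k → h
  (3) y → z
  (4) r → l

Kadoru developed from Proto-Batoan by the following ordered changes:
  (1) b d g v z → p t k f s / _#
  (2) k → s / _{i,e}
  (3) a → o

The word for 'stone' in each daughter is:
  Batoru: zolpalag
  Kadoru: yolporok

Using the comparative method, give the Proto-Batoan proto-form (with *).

*yolparag

Position 5: Batoru has a, Kadoru has o. Batoru preserves a here (none of its changes turn any other segment into a), so the proto-segment is *a.
Position 1: Batoru has z, Kadoru has y. Kadoru preserves y here (none of its changes turn any other segment into y), so the proto-segment is *y.
Continuing position by position gives *yolparag; check it forward:
Batoru: *yolparag > zolparag > zolpalag  (by unconditioned shift, unconditioned shift)
Kadoru: *yolparag > yolparak > yolporok  (by final devoicing, vowel merger)
No other proto-form is consistent with every reflex, so the reconstruction is *yolparag.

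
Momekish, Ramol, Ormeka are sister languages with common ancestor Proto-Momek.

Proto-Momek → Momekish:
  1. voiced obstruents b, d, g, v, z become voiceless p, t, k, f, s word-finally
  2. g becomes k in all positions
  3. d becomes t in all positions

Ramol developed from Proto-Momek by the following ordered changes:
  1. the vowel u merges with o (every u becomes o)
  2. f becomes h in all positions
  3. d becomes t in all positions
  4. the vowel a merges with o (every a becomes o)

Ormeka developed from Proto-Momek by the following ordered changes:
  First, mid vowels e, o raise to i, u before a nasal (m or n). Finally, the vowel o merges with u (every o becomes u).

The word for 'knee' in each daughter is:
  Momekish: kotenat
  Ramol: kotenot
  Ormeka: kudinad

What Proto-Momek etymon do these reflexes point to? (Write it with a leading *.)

*kodenad

Position 7: Momekish has t, Ramol has t, Ormeka has d. Ormeka preserves d here (none of its changes turn any other segment into d), so the proto-segment is *d.
Position 3: Momekish has t, Ramol has t, Ormeka has d. Ormeka preserves d here (none of its changes turn any other segment into d), so the proto-segment is *d.
Position 2: Momekish has o, Ramol has o, Ormeka has u. Momekish preserves o here (none of its changes turn any other segment into o), so the proto-segment is *o.
This points to *kodenad. Verify forward in each daughter:
Momekish: *kodenad > kodenat > kotenat  (by final devoicing, unconditioned shift)
Ramol: *kodenad > kotenat > kotenot  (by unconditioned shift, vowel merger)
Ormeka: *kodenad
  kodenad → kodinad   [pre-nasal raising]
  kodinad → kudinad   [vowel merger]
  giving Ormeka kudinad.
No other proto-form is consistent with every reflex, so the reconstruction is *kodenad.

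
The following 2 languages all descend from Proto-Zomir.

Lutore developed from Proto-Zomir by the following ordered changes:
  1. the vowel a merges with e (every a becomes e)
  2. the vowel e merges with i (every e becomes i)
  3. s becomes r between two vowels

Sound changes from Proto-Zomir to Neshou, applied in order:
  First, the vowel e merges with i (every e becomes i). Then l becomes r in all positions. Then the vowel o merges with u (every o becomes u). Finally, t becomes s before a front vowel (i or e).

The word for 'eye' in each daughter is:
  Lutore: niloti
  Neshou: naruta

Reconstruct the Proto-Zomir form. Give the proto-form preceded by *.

Position 4: Lutore has o, Neshou has u. Lutore preserves o here (none of its changes turn any other segment into o), so the proto-segment is *o.
Position 2: Lutore has i, Neshou has a. Neshou preserves a here (none of its changes turn any other segment into a), so the proto-segment is *a.
Position 6: Lutore has i, Neshou has a. Neshou preserves a here (none of its changes turn any other segment into a), so the proto-segment is *a.
This points to *nalota. Verify forward in each daughter:
Lutore: *nalota > nelote > niloti  (by vowel merger, vowel merger)
Neshou: *nalota
  nalota (rule 1 does not apply)
  nalota → narota   [unconditioned shift]
  narota → naruta   [vowel merger]
  naruta (rule 4 does not apply)
  giving Neshou naruta.
Only *nalota yields all of Lutore niloti, Neshou naruta.

*nalota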